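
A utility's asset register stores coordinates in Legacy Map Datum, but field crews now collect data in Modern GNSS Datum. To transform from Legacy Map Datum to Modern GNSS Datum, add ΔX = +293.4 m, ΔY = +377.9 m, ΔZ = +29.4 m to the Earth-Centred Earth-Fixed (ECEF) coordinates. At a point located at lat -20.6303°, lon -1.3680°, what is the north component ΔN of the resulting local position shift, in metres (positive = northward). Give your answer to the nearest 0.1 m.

ΔN = 127.7 m

At φ = -20.6303°, λ = -1.3680°: sin φ = -0.352337, cos φ = 0.935873, sin λ = -0.023874, cos λ = 0.999715.
ΔN = −sin φ cos λ·ΔX − sin φ sin λ·ΔY + cos φ·ΔZ = −(-0.352337)(0.999715)(293.4) − (-0.352337)(-0.023874)(377.9) + (0.935873)(29.4) = 127.68 m.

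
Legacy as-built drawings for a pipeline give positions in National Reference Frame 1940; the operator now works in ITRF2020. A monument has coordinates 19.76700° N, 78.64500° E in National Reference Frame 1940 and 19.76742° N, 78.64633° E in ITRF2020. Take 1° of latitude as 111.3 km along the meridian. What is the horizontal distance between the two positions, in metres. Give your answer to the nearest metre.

147 m

Δφ = 19.76742° − 19.76700° = +0.00042°; Δλ = 78.64633° − 78.64500° = +0.00133°.
ΔN = Δφ × 111300 = 46.7 m; ΔE = Δλ × 111300 × cos(19.76700°) = +0.00133 × 111300 × 0.941076 = 139.3 m.
Distance = √(ΔE² + ΔN²) = √(139.3² + 46.7²) = 146.9 m.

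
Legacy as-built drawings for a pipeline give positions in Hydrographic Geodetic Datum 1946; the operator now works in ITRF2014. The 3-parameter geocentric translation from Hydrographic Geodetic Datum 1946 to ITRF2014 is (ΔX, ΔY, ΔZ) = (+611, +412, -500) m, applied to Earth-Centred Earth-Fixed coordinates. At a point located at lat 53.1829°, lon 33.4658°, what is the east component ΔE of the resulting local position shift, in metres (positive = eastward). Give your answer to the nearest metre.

At φ = 53.1829°, λ = 33.4658°: sin φ = 0.800553, cos φ = 0.599263, sin λ = 0.551439, cos λ = 0.834215.
ΔE = −sin λ·ΔX + cos λ·ΔY = −(0.551439)·(611) + (0.834215)·(412) = 6.77 m.

ΔE = 7 m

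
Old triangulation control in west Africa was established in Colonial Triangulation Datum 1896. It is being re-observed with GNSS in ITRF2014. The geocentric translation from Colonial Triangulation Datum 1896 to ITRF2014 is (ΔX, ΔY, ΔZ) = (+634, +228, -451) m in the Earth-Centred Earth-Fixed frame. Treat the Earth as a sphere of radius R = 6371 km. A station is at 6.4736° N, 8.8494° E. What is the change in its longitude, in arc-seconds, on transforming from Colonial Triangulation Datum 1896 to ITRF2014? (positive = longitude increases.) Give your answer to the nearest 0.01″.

sin φ = 0.112745, cos φ = 0.993624, sin λ = 0.153838, cos λ = 0.988096.
East component: ΔE = −sin λ·ΔX + cos λ·ΔY = −(0.153838)(634) + (0.988096)(228) = 127.75 m.
1° of latitude spans πR/180 = 111195 m; at latitude φ, 1° of longitude spans that × cos φ = 110485.9 m, so Δλ = 127.75 / 110485.9 × 3600 = 4.163″.

Δλ = 4.16″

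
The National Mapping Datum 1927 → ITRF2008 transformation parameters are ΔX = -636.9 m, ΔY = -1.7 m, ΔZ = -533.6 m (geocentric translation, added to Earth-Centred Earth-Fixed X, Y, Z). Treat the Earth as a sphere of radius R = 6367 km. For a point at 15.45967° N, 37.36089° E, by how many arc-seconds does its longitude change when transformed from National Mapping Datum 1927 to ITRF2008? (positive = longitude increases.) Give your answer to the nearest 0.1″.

Δλ = 12.9″

sin φ = 0.266560, cos φ = 0.963818, sin λ = 0.606833, cos λ = 0.794829.
East component: ΔE = −sin λ·ΔX + cos λ·ΔY = −(0.606833)(-636.9) + (0.794829)(-1.7) = 385.14 m.
1° of latitude spans πR/180 = 111125 m; at latitude φ, 1° of longitude spans that × cos φ = 107104.4 m, so Δλ = 385.14 / 107104.4 × 3600 = 12.945″.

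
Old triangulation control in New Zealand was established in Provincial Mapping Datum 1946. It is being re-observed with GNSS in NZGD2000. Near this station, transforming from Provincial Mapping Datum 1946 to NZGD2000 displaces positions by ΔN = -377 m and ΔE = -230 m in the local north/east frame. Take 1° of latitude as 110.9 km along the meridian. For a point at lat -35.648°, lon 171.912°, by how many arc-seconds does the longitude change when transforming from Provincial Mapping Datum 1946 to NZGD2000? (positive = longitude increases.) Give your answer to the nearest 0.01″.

Δλ = -9.19″

At latitude -35.648°, cos φ = 0.812613.
1° of longitude at this latitude = 110.9 × cos φ = 90.12 km, so Δλ = -230.0 / 90118.8 = -0.0025522° = -9.188″.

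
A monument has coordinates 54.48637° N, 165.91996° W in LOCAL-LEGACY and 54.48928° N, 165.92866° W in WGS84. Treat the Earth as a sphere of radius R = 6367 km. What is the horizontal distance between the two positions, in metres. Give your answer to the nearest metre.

Δφ = 54.48928° − 54.48637° = +0.00291°; Δλ = -165.92866° − -165.91996° = -0.00870°.
1° along a meridian = πR/180 = 111125 m.
ΔN = Δφ × 111125 = 323.4 m; ΔE = Δλ × 111125 × cos(54.48637°) = -0.00870 × 111125 × 0.580897 = -561.6 m.
Distance = √(ΔE² + ΔN²) = √((-561.6)² + 323.4²) = 648.1 m.

648 m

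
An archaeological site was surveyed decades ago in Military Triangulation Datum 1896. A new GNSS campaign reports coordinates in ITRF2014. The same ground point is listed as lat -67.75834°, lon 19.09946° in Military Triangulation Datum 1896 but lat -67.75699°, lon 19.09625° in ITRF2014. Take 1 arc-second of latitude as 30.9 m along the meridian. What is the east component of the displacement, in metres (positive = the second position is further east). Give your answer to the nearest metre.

Δφ = -67.75699° − -67.75834° = +0.00135°; Δλ = 19.09625° − 19.09946° = -0.00321°.
1° of latitude = 3600 × 30.90 = 111240 m.
ΔN = Δφ × 111240 = 150.2 m; ΔE = Δλ × 111240 × cos(-67.75834°) = -0.00321 × 111240 × 0.378514 = -135.2 m.

ΔE = -135 m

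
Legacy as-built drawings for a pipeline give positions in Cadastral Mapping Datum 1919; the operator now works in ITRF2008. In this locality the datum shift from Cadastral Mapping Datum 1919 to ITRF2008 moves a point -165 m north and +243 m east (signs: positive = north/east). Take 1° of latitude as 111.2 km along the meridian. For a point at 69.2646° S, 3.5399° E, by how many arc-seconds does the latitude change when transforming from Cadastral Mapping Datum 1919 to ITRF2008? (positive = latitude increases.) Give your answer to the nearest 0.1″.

Δφ = -5.3″

1° of latitude = 111.2 km, so Δφ = -165.0 / 111200 = -0.0014838° = -5.342″.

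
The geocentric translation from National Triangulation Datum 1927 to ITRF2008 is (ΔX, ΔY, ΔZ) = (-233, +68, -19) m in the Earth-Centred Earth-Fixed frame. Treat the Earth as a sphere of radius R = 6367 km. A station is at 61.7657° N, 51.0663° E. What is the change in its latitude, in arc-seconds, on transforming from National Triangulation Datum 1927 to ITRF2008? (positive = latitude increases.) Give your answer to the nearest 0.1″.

sin φ = 0.881020, cos φ = 0.473078, sin λ = 0.777874, cos λ = 0.628421.
North component: ΔN = −sin φ cos λ·ΔX − sin φ sin λ·ΔY + cos φ·ΔZ = −(0.881020)(0.628421)(-233) − (0.881020)(0.777874)(68) + (0.473078)(-19) = 73.41 m.
1° of latitude spans πR/180 = 111125 m, so Δφ = 73.41 / 111125 × 3600 = 2.378″.

Δφ = 2.4″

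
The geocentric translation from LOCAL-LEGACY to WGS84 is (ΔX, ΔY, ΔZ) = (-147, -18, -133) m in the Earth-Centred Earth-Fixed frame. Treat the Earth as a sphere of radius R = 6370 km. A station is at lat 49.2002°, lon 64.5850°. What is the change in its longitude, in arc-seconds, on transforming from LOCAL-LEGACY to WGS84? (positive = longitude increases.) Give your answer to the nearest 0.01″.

sin φ = 0.756997, cos φ = 0.653418, sin λ = 0.903223, cos λ = 0.429172.
East component: ΔE = −sin λ·ΔX + cos λ·ΔY = −(0.903223)(-147) + (0.429172)(-18) = 125.05 m.
1° of latitude spans πR/180 = 111177 m; at latitude φ, 1° of longitude spans that × cos φ = 72645.4 m, so Δλ = 125.05 / 72645.4 × 3600 = 6.197″.

Δλ = 6.20″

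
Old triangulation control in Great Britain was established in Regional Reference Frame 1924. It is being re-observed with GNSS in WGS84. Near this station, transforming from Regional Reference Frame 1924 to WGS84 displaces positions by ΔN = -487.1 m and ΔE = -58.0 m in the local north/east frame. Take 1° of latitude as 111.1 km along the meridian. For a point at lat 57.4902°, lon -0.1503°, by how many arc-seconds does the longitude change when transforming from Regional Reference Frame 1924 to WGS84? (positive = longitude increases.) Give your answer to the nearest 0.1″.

Δλ = -3.5″

At latitude 57.4902°, cos φ = 0.537444.
1° of longitude at this latitude = 111.1 × cos φ = 59.71 km, so Δλ = -58.0 / 59710.0 = -0.0009714° = -3.497″.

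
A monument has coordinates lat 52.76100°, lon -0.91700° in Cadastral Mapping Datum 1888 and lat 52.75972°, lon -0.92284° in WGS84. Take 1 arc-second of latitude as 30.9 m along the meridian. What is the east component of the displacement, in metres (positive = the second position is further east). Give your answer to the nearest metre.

Δφ = 52.75972° − 52.76100° = -0.00128°; Δλ = -0.92284° − -0.91700° = -0.00584°.
1° of latitude = 3600 × 30.90 = 111240 m.
ΔN = Δφ × 111240 = -142.4 m; ΔE = Δλ × 111240 × cos(52.76100°) = -0.00584 × 111240 × 0.605141 = -393.1 m.

ΔE = -393 m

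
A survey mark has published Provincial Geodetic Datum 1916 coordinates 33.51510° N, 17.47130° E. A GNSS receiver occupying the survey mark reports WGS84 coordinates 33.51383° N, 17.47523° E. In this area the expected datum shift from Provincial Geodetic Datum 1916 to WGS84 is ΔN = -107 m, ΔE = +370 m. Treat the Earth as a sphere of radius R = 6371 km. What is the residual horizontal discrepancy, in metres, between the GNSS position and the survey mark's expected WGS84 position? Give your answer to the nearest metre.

35 m

Observed coordinate differences: Δφ = -0.00127°, Δλ = +0.00393°.
Converting to metres (1° lat = 111195 m, cos φ = 0.833740): observed ΔN = -141.2 m, observed ΔE = 364.3 m.
Subtracting the expected shift leaves a residual of -141.2 − (-107) = -34.2 m north and 364.3 − (370) = -5.7 m east.
Residual distance = √((-34.2)² + (-5.7)²) = 34.7 m.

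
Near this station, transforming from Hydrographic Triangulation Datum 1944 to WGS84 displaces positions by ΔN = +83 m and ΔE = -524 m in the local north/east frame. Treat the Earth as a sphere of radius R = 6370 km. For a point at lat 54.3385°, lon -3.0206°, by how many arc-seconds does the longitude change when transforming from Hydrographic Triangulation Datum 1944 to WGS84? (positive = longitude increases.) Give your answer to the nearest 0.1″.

At latitude 54.3385°, cos φ = 0.582995.
One radian of longitude at latitude φ spans R cos φ, so Δλ = ΔE / (R cos φ) = -524.0 / (6370000 × 0.582995) = -1.4110e-04 rad = -29.104″.

Δλ = -29.1″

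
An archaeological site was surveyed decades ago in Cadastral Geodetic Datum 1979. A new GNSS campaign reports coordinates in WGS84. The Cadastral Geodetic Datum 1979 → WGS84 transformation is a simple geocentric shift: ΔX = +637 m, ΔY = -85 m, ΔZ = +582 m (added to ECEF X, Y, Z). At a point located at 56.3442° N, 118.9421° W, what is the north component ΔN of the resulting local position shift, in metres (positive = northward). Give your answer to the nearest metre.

The local north axis is (−sin φ cos λ, −sin φ sin λ, cos φ), giving ΔN = 256.591 − 61.916 + 322.546 = 517.22 m.

ΔN = 517 m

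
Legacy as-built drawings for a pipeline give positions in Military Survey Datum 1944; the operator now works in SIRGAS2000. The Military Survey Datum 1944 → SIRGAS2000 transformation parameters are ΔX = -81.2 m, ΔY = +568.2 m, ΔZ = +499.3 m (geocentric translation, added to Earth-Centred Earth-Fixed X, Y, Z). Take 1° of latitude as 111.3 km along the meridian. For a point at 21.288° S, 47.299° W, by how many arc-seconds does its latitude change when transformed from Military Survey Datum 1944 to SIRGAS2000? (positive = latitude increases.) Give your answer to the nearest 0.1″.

sin φ = -0.363056, cos φ = 0.931767, sin λ = -0.734903, cos λ = 0.678172.
North component: ΔN = −sin φ cos λ·ΔX − sin φ sin λ·ΔY + cos φ·ΔZ = −(-0.363056)(0.678172)(-81.2) − (-0.363056)(-0.734903)(568.2) + (0.931767)(499.3) = 293.64 m.
1° of latitude spans 111300 m, so Δφ = 293.64 / 111300 × 3600 = 9.498″.

Δφ = 9.5″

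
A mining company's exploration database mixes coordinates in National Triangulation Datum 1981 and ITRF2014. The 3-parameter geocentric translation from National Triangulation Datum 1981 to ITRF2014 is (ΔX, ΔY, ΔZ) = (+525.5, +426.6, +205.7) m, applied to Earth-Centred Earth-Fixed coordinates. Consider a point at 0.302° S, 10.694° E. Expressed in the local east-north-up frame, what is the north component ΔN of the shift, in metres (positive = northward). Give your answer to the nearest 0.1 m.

ΔN = 208.8 m

At φ = -0.302°, λ = 10.694°: sin φ = -0.005271, cos φ = 0.999986, sin λ = 0.185564, cos λ = 0.982632.
ΔN = −sin φ cos λ·ΔX − sin φ sin λ·ΔY + cos φ·ΔZ = −(-0.005271)(0.982632)(525.5) − (-0.005271)(0.185564)(426.6) + (0.999986)(205.7) = 208.84 m.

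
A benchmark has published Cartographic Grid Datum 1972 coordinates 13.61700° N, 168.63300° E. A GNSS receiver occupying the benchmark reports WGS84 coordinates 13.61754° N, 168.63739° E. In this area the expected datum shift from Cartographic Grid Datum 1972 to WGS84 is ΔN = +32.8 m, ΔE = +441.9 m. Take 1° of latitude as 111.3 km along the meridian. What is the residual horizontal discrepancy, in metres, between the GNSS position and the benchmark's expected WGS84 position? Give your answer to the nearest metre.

Observed coordinate differences: Δφ = +0.00054°, Δλ = +0.00439°.
Converting to metres (1° lat = 111300 m, cos φ = 0.971891): observed ΔN = 60.1 m, observed ΔE = 474.9 m.
Subtracting the expected shift leaves a residual of 60.1 − (32.8) = 27.3 m north and 474.9 − (441.9) = 33.0 m east.
Residual distance = √(27.3² + 33.0²) = 42.8 m.

43 m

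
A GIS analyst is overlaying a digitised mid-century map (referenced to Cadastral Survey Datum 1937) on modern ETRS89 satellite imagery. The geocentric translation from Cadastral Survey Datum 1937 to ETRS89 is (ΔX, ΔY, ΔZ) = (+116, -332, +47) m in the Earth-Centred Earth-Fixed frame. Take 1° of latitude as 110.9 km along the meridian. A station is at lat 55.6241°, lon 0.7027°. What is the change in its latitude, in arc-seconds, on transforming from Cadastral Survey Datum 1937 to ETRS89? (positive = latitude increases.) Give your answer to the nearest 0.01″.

sin φ = 0.825351, cos φ = 0.564620, sin λ = 0.012264, cos λ = 0.999925.
North component: ΔN = −sin φ cos λ·ΔX − sin φ sin λ·ΔY + cos φ·ΔZ = −(0.825351)(0.999925)(116) − (0.825351)(0.012264)(-332) + (0.564620)(47) = -65.84 m.
1° of latitude spans 110900 m, so Δφ = -65.84 / 110900 × 3600 = -2.137″.

Δφ = -2.14″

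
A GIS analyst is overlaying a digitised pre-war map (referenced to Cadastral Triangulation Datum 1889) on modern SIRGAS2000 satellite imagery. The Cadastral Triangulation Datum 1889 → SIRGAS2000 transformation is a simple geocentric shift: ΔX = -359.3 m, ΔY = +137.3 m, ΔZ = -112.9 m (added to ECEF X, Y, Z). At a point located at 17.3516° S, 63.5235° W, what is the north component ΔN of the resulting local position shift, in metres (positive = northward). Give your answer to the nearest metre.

ΔN = -192 m

The local north axis is (−sin φ cos λ, −sin φ sin λ, cos φ), giving ΔN = -47.773 − 36.653 − 107.762 = -192.19 m.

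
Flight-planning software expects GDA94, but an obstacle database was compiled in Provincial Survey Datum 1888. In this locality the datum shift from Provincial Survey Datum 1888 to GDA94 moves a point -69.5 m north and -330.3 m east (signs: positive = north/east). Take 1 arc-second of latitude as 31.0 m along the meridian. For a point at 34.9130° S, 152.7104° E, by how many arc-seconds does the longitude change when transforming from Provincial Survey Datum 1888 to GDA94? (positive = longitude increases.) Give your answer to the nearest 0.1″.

At latitude -34.9130°, cos φ = 0.820022.
1″ of longitude at this latitude = 31.00 × cos φ = 25.4207 m, so Δλ = -330.3 / 25.4207 = -12.993″.

Δλ = -13.0″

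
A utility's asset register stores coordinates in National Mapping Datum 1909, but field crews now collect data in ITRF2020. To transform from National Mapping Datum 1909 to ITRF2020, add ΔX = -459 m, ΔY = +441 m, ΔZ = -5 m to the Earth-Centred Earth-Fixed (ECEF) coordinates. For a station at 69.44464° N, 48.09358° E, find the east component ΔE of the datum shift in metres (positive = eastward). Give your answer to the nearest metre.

ΔE = 636 m

The local east axis at (φ, λ) is (−sin λ, cos λ, 0), so ΔE = −sin(48.09358°)·(-459) + cos(48.09358°)·441 = 636.16 m.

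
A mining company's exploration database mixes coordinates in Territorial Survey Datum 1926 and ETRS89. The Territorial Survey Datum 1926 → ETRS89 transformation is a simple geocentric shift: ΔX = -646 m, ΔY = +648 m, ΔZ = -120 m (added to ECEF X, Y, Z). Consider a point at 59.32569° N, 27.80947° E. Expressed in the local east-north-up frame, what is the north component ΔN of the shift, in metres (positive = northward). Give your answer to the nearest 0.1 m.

ΔN = 170.2 m

The local north axis is (−sin φ cos λ, −sin φ sin λ, cos φ), giving ΔN = 491.441 − 260.014 − 61.219 = 170.21 m.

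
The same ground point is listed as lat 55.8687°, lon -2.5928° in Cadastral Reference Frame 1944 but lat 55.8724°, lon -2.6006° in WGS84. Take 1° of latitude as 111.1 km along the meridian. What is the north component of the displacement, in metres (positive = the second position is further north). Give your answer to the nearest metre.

Δφ = 55.8724° − 55.8687° = +0.0037°; Δλ = -2.6006° − -2.5928° = -0.0078°.
ΔN = Δφ × 111100 = 411.1 m; ΔE = Δλ × 111100 × cos(55.8687°) = -0.0078 × 111100 × 0.561091 = -486.2 m.

ΔN = 411 m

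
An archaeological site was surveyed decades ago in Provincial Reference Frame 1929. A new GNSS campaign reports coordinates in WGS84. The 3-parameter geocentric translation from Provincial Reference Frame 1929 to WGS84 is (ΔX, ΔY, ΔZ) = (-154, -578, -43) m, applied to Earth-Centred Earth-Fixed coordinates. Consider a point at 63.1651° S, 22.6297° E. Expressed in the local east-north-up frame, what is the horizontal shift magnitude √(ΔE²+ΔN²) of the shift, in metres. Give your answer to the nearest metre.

586 m

At φ = -63.1651°, λ = 22.6297°: sin φ = -0.892311, cos φ = 0.451421, sin λ = 0.384774, cos λ = 0.923011.
ΔE = −sin λ·ΔX + cos λ·ΔY = −(0.384774)·(-154) + (0.923011)·(-578) = -474.25 m.
ΔN = −sin φ cos λ·ΔX − sin φ sin λ·ΔY + cos φ·ΔZ = −(-0.892311)(0.923011)(-154) − (-0.892311)(0.384774)(-578) + (0.451421)(-43) = -344.70 m.
Horizontal magnitude = √(ΔE² + ΔN²) = √((-474.25)² + (-344.70)²) = 586.28 m.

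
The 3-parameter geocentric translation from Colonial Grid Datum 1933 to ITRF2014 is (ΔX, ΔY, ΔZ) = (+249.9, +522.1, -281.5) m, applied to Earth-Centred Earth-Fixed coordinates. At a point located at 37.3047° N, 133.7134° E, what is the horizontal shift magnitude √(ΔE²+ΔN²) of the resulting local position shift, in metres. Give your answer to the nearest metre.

At φ = 37.3047°, λ = 133.7134°: sin φ = 0.606054, cos φ = 0.795424, sin λ = 0.722806, cos λ = -0.691051.
ΔE = −sin λ·ΔX + cos λ·ΔY = −(0.722806)·(249.9) + (-0.691051)·(522.1) = -541.43 m.
ΔN = −sin φ cos λ·ΔX − sin φ sin λ·ΔY + cos φ·ΔZ = −(0.606054)(-0.691051)(249.9) − (0.606054)(0.722806)(522.1) + (0.795424)(-281.5) = -347.96 m.
Horizontal magnitude = √(ΔE² + ΔN²) = √((-541.43)² + (-347.96)²) = 643.60 m.

644 m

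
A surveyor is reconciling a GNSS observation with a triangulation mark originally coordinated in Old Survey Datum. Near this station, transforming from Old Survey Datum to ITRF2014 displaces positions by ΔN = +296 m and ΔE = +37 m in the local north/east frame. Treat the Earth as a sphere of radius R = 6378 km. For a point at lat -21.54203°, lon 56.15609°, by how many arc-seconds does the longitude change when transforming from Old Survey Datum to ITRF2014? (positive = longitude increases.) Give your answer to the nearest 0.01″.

Δλ = 1.29″

At latitude -21.54203°, cos φ = 0.930148.
One radian of longitude at latitude φ spans R cos φ, so Δλ = ΔE / (R cos φ) = 37.0 / (6378000 × 0.930148) = 6.2368e-06 rad = 1.286″.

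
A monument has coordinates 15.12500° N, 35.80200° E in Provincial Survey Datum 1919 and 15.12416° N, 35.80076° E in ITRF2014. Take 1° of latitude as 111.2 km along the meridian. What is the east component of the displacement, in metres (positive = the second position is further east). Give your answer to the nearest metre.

ΔE = -133 m

Δφ = 15.12416° − 15.12500° = -0.00084°; Δλ = 35.80076° − 35.80200° = -0.00124°.
ΔN = Δφ × 111200 = -93.4 m; ΔE = Δλ × 111200 × cos(15.12500°) = -0.00124 × 111200 × 0.965359 = -133.1 m.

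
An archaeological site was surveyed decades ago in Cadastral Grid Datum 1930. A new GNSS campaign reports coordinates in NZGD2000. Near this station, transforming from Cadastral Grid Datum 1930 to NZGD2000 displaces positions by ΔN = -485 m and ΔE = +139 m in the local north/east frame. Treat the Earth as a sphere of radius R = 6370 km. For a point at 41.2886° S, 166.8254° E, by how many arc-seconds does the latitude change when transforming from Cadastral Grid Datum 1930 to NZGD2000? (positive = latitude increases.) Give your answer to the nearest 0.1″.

On a sphere of radius R, 1 rad of latitude = R, so Δφ = ΔN / R = -485.0 / 6370000 = -7.6138e-05 rad = -15.705″.

Δφ = -15.7″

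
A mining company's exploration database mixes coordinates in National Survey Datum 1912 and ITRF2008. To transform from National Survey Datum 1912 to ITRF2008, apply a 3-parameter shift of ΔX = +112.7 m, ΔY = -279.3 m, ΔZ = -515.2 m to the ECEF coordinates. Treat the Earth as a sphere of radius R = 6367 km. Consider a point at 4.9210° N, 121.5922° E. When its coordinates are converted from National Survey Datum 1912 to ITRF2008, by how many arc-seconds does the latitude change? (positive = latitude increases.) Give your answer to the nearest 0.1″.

Δφ = -15.8″

sin φ = 0.085782, cos φ = 0.996314, sin λ = 0.851798, cos λ = -0.523870.
North component: ΔN = −sin φ cos λ·ΔX − sin φ sin λ·ΔY + cos φ·ΔZ = −(0.085782)(-0.523870)(112.7) − (0.085782)(0.851798)(-279.3) + (0.996314)(-515.2) = -487.83 m.
1° of latitude spans πR/180 = 111125 m, so Δφ = -487.83 / 111125 × 3600 = -15.804″.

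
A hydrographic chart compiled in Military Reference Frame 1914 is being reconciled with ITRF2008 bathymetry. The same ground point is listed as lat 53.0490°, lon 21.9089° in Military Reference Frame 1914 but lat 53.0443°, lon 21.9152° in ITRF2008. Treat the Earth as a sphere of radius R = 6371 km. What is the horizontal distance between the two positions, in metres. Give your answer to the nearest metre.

Δφ = 53.0443° − 53.0490° = -0.0047°; Δλ = 21.9152° − 21.9089° = +0.0063°.
1° along a meridian = πR/180 = 111195 m.
ΔN = Δφ × 111195 = -522.6 m; ΔE = Δλ × 111195 × cos(53.0490°) = +0.0063 × 111195 × 0.601132 = 421.1 m.
Distance = √(ΔE² + ΔN²) = √(421.1² + (-522.6)²) = 671.2 m.

671 m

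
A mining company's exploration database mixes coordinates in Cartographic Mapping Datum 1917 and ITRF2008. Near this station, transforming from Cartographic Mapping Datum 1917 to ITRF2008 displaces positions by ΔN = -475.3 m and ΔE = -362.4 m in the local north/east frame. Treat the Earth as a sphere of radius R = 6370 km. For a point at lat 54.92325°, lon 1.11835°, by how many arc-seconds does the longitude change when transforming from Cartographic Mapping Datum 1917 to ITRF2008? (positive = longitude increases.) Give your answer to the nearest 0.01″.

Δλ = -20.42″

At latitude 54.92325°, cos φ = 0.574673.
One radian of longitude at latitude φ spans R cos φ, so Δλ = ΔE / (R cos φ) = -362.4 / (6370000 × 0.574673) = -9.8998e-05 rad = -20.420″.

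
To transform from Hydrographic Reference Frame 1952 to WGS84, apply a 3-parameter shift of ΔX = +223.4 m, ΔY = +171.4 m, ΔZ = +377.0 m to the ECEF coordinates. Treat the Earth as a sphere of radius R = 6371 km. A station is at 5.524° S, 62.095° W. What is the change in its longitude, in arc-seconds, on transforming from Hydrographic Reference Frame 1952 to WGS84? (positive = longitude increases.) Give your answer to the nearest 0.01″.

Δλ = 9.03″

sin φ = -0.096263, cos φ = 0.995356, sin λ = -0.883725, cos λ = 0.468007.
East component: ΔE = −sin λ·ΔX + cos λ·ΔY = −(-0.883725)(223.4) + (0.468007)(171.4) = 277.64 m.
1° of latitude spans πR/180 = 111195 m; at latitude φ, 1° of longitude spans that × cos φ = 110678.5 m, so Δλ = 277.64 / 110678.5 × 3600 = 9.031″.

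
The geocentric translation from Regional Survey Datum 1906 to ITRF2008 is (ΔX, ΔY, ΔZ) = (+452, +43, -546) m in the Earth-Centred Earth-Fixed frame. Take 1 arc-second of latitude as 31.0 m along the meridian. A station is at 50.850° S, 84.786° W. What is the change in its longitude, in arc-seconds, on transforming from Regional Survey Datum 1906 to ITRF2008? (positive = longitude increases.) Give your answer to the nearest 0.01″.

Δλ = 23.20″

sin φ = -0.775496, cos φ = 0.631353, sin λ = -0.995862, cos λ = 0.090876.
East component: ΔE = −sin λ·ΔX + cos λ·ΔY = −(-0.995862)(452) + (0.090876)(43) = 454.04 m.
1° of latitude spans 3600 × 31.00 = 111600 m; at latitude φ, 1° of longitude spans that × cos φ = 70459.0 m, so Δλ = 454.04 / 70459.0 × 3600 = 23.198″.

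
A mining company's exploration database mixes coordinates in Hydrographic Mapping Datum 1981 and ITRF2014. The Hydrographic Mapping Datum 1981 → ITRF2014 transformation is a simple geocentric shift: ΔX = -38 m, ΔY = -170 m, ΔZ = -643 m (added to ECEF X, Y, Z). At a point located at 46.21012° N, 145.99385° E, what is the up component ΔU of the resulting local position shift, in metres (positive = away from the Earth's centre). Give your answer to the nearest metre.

ΔU = -508 m

The local up (radial) axis is (cos φ cos λ, cos φ sin λ, sin φ), giving ΔU = 21.799 − 65.795 − 464.170 = -508.17 m.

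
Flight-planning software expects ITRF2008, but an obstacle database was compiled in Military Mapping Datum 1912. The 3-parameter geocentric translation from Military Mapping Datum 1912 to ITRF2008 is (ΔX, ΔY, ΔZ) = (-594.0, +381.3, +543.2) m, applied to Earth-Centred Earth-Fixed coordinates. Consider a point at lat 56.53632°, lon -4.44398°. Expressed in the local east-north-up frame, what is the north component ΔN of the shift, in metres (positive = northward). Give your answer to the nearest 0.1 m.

ΔN = 818.2 m

The local north axis is (−sin φ cos λ, −sin φ sin λ, cos φ), giving ΔN = 494.046 + 24.647 + 299.525 = 818.22 m.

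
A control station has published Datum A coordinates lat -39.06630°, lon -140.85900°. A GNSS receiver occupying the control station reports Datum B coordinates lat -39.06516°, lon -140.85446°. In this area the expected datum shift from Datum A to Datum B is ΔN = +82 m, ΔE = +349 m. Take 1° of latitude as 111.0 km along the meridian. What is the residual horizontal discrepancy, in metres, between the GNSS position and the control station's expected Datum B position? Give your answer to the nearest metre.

61 m

Observed coordinate differences: Δφ = +0.00114°, Δλ = +0.00454°.
Converting to metres (1° lat = 111000 m, cos φ = 0.776417): observed ΔN = 126.5 m, observed ΔE = 391.3 m.
Subtracting the expected shift leaves a residual of 126.5 − (82) = 44.5 m north and 391.3 − (349) = 42.3 m east.
Residual distance = √(44.5² + 42.3²) = 61.4 m.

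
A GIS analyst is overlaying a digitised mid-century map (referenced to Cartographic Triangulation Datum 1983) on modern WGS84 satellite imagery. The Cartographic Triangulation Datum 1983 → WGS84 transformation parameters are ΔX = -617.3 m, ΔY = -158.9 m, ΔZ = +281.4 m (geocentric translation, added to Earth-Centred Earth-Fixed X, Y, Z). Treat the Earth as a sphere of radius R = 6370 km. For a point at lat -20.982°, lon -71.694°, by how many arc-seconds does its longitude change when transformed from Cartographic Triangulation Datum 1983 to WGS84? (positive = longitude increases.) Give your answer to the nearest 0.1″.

Δλ = -22.1″

sin φ = -0.358075, cos φ = 0.933693, sin λ = -0.949393, cos λ = 0.314092.
East component: ΔE = −sin λ·ΔX + cos λ·ΔY = −(-0.949393)(-617.3) + (0.314092)(-158.9) = -635.97 m.
1° of latitude spans πR/180 = 111177 m; at latitude φ, 1° of longitude spans that × cos φ = 103805.6 m, so Δλ = -635.97 / 103805.6 × 3600 = -22.056″.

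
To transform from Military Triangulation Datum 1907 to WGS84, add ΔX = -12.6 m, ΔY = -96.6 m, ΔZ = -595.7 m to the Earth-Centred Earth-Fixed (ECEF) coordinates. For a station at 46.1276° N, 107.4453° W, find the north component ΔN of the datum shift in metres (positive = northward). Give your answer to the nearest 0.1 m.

At φ = 46.1276°, λ = -107.4453°: sin φ = 0.720885, cos φ = 0.693055, sin λ = -0.954004, cos λ = -0.299795.
ΔN = −sin φ cos λ·ΔX − sin φ sin λ·ΔY + cos φ·ΔZ = −(0.720885)(-0.299795)(-12.6) − (0.720885)(-0.954004)(-96.6) + (0.693055)(-595.7) = -482.01 m.

ΔN = -482.0 m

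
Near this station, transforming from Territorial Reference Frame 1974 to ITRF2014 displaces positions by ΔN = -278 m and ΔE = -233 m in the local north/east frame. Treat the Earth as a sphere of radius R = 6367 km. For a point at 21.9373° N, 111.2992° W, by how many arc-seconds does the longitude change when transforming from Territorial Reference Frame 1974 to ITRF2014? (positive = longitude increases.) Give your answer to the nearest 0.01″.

Δλ = -8.14″

At latitude 21.9373°, cos φ = 0.927593.
One radian of longitude at latitude φ spans R cos φ, so Δλ = ΔE / (R cos φ) = -233.0 / (6367000 × 0.927593) = -3.9451e-05 rad = -8.137″.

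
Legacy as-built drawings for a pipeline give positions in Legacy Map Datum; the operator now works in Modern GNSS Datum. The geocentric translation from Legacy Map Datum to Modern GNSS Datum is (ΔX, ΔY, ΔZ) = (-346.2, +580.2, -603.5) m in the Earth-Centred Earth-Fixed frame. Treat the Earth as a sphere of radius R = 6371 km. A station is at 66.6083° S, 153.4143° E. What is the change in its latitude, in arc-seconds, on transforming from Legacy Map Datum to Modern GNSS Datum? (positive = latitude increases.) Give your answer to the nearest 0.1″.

Δφ = 9.2″

sin φ = -0.917812, cos φ = 0.397015, sin λ = 0.447536, cos λ = -0.894266.
North component: ΔN = −sin φ cos λ·ΔX − sin φ sin λ·ΔY + cos φ·ΔZ = −(-0.917812)(-0.894266)(-346.2) − (-0.917812)(0.447536)(580.2) + (0.397015)(-603.5) = 282.87 m.
1° of latitude spans πR/180 = 111195 m, so Δφ = 282.87 / 111195 × 3600 = 9.158″.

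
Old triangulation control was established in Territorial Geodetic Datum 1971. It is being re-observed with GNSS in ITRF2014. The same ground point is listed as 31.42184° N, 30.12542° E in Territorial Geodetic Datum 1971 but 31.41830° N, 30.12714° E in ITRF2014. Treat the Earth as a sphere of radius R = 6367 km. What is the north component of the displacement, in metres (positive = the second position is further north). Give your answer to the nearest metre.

ΔN = -393 m

Δφ = 31.41830° − 31.42184° = -0.00354°; Δλ = 30.12714° − 30.12542° = +0.00172°.
1° along a meridian = πR/180 = 111125 m.
ΔN = Δφ × 111125 = -393.4 m; ΔE = Δλ × 111125 × cos(31.42184°) = +0.00172 × 111125 × 0.853352 = 163.1 m.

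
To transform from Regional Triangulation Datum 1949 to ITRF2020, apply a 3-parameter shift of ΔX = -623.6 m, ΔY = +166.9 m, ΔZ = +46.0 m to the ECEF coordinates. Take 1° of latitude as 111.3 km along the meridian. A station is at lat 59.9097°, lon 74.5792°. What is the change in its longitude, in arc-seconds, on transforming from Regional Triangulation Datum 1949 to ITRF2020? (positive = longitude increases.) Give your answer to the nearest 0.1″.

sin φ = 0.865236, cos φ = 0.501364, sin λ = 0.963999, cos λ = 0.265906.
East component: ΔE = −sin λ·ΔX + cos λ·ΔY = −(0.963999)(-623.6) + (0.265906)(166.9) = 645.53 m.
1° of latitude spans 111300 m; at latitude φ, 1° of longitude spans that × cos φ = 55801.8 m, so Δλ = 645.53 / 55801.8 × 3600 = 41.646″.

Δλ = 41.6″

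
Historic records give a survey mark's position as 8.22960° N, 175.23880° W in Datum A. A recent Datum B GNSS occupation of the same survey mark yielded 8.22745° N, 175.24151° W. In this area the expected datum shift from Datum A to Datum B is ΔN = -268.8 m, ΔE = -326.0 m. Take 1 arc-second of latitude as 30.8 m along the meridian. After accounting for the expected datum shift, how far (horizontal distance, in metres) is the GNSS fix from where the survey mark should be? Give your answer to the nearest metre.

42 m

Observed coordinate differences: Δφ = -0.00215°, Δλ = -0.00271°.
Converting to metres (1° lat = 110880 m, cos φ = 0.989702): observed ΔN = -238.4 m, observed ΔE = -297.4 m.
Subtracting the expected shift leaves a residual of -238.4 − (-268.8) = 30.4 m north and -297.4 − (-326.0) = 28.6 m east.
Residual distance = √(30.4² + 28.6²) = 41.8 m.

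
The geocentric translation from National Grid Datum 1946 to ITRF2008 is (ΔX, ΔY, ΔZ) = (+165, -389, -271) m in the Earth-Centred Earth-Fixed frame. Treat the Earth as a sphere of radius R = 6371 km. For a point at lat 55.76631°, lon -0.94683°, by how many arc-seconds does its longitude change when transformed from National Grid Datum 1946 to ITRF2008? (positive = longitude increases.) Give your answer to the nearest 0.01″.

sin φ = 0.826750, cos φ = 0.562570, sin λ = -0.016525, cos λ = 0.999863.
East component: ΔE = −sin λ·ΔX + cos λ·ΔY = −(-0.016525)(165) + (0.999863)(-389) = -386.22 m.
1° of latitude spans πR/180 = 111195 m; at latitude φ, 1° of longitude spans that × cos φ = 62554.9 m, so Δλ = -386.22 / 62554.9 × 3600 = -22.227″.

Δλ = -22.23″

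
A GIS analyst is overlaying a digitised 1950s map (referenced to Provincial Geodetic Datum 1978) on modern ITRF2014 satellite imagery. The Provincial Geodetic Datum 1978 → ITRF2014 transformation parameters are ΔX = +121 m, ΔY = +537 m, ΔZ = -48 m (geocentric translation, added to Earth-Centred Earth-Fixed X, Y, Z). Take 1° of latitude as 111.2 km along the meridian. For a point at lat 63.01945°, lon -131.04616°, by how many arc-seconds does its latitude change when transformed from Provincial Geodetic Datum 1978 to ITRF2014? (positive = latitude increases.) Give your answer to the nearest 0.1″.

Δφ = 13.3″

sin φ = 0.891161, cos φ = 0.453688, sin λ = -0.754181, cos λ = -0.656667.
North component: ΔN = −sin φ cos λ·ΔX − sin φ sin λ·ΔY + cos φ·ΔZ = −(0.891161)(-0.656667)(121) − (0.891161)(-0.754181)(537) + (0.453688)(-48) = 409.95 m.
1° of latitude spans 111200 m, so Δφ = 409.95 / 111200 × 3600 = 13.272″.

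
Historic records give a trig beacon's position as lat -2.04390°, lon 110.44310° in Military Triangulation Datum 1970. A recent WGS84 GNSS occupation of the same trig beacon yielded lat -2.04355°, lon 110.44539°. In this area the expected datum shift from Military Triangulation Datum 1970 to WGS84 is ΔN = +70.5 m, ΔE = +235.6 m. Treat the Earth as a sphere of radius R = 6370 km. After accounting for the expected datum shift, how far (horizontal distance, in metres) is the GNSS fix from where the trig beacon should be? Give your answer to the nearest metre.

37 m

Observed coordinate differences: Δφ = +0.00035°, Δλ = +0.00229°.
Converting to metres (1° lat = 111177 m, cos φ = 0.999364): observed ΔN = 38.9 m, observed ΔE = 254.4 m.
Subtracting the expected shift leaves a residual of 38.9 − (70.5) = -31.6 m north and 254.4 − (235.6) = 18.8 m east.
Residual distance = √((-31.6)² + 18.8²) = 36.8 m.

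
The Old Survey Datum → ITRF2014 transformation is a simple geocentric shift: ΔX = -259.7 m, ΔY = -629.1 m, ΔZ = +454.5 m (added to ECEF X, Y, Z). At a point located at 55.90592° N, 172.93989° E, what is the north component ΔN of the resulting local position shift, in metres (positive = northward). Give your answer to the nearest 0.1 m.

The local north axis is (−sin φ cos λ, −sin φ sin λ, cos φ), giving ΔN = -213.432 + 64.033 + 254.772 = 105.37 m.

ΔN = 105.4 m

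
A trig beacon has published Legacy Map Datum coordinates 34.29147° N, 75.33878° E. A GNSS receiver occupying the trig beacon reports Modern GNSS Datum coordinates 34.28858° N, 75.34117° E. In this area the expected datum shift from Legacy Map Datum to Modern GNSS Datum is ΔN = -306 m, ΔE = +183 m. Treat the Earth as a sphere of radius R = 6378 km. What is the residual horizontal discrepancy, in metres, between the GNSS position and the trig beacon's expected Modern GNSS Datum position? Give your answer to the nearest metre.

Observed coordinate differences: Δφ = -0.00289°, Δλ = +0.00239°.
Converting to metres (1° lat = 111317 m, cos φ = 0.826182): observed ΔN = -321.7 m, observed ΔE = 219.8 m.
Subtracting the expected shift leaves a residual of -321.7 − (-306) = -15.7 m north and 219.8 − (183) = 36.8 m east.
Residual distance = √((-15.7)² + 36.8²) = 40.0 m.

40 m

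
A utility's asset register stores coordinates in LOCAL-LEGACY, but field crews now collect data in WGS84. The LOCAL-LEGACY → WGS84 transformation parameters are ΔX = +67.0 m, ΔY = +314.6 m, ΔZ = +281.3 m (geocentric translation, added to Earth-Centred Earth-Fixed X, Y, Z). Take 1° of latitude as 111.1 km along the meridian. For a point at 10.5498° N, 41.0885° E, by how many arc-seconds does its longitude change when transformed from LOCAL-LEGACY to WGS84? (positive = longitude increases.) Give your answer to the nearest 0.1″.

Δλ = 6.4″

sin φ = 0.183090, cos φ = 0.983096, sin λ = 0.657224, cos λ = 0.753695.
East component: ΔE = −sin λ·ΔX + cos λ·ΔY = −(0.657224)(67.0) + (0.753695)(314.6) = 193.08 m.
1° of latitude spans 111100 m; at latitude φ, 1° of longitude spans that × cos φ = 109222.0 m, so Δλ = 193.08 / 109222.0 × 3600 = 6.364″.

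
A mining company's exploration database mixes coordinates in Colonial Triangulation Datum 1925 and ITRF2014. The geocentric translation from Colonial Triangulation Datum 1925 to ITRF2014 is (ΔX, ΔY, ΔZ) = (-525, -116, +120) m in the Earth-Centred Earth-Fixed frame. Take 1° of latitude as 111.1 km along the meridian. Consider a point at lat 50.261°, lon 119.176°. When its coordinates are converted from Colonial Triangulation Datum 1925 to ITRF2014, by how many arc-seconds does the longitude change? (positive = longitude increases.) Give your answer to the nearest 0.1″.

Δλ = 26.1″

sin φ = 0.768965, cos φ = 0.639291, sin λ = 0.873126, cos λ = -0.487494.
East component: ΔE = −sin λ·ΔX + cos λ·ΔY = −(0.873126)(-525) + (-0.487494)(-116) = 514.94 m.
1° of latitude spans 111100 m; at latitude φ, 1° of longitude spans that × cos φ = 71025.3 m, so Δλ = 514.94 / 71025.3 × 3600 = 26.100″.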